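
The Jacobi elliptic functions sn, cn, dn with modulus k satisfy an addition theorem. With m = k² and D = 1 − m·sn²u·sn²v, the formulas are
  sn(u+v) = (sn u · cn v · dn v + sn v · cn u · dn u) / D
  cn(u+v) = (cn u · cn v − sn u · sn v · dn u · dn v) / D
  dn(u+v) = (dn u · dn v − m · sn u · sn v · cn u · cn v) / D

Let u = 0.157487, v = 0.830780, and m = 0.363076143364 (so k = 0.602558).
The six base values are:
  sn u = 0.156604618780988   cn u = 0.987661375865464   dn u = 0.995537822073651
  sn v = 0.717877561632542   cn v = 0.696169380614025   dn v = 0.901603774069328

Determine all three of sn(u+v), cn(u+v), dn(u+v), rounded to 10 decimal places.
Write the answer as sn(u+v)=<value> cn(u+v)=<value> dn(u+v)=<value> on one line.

sn(u+v)=0.8078591990 cn(u+v)=0.5893755294 dn(u+v)=0.8735234753

m = k² = 0.363076143364
D = 1 − m·sn²u·sn²v = 0.9954111104474942
sn(u+v) = (sn u·cn v·dn v + sn v·cn u·dn u)/D = 0.8041520223169568/0.9954111104474942 = 0.8078591989549368
cn(u+v) = (cn u·cn v − sn u·sn v·dn u·dn v)/D = 0.5866709501976915/0.9954111104474942 = 0.5893755294070902
dn(u+v) = (dn u·dn v − m·sn u·sn v·cn u·cn v)/D = 0.8695149725419739/0.9954111104474942 = 0.8735234752916081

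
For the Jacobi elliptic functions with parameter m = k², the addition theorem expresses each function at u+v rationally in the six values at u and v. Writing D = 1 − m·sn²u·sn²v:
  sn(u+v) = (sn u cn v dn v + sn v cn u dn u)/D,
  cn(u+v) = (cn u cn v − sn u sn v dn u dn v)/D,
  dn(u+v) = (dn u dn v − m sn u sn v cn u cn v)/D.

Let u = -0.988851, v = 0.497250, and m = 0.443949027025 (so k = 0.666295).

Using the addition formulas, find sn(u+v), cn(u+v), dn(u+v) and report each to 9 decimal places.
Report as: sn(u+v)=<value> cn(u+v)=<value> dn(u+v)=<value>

sn(u+v)=-0.464669775 cn(u+v)=0.885484048 dn(u+v)=0.950864561

sn u = -0.8018826668227006, cn u = 0.5974815383334565, dn u = 0.8453009855602748
sn v = 0.4694167883130623, cn v = 0.8829767147834928, dn v = 0.9498288741728669
m = k² = 0.443949027025
D = 1 − m·sn²u·sn²v = 0.937096907659518
sn(u+v) = (sn u·cn v·dn v + sn v·cn u·dn u)/D = -0.4354406095514432/0.937096907659518 = -0.4646697753373175
cn(u+v) = (cn u·cn v − sn u·sn v·dn u·dn v)/D = 0.829784363493612/0.937096907659518 = 0.885484048353197
dn(u+v) = (dn u·dn v − m·sn u·sn v·cn u·cn v)/D = 0.8910522399956959/0.937096907659518 = 0.9508645612983371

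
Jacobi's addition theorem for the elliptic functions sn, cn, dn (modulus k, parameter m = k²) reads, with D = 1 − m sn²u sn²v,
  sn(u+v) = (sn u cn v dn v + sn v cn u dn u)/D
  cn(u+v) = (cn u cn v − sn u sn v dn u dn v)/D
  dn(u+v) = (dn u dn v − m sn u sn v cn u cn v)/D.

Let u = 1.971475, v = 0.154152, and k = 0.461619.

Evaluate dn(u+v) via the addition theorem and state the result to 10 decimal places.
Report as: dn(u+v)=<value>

dn(u+v)=0.9059984682

sn u = 0.9633400571741042, cn u = -0.2682833096631129, dn u = 0.895681529283727
sn v = 0.1534142969069101, cn v = 0.9881619571226968, dn v = 0.9974891857601633
m = k² = 0.213092101161
D = 1 − m·sn²u·sn²v = 0.9953456583598917
dn(u+v) = (dn u·dn v − m·sn u·sn v·cn u·cn v)/D = 0.9017816418349474/0.9953456583598917 = 0.9059984682315117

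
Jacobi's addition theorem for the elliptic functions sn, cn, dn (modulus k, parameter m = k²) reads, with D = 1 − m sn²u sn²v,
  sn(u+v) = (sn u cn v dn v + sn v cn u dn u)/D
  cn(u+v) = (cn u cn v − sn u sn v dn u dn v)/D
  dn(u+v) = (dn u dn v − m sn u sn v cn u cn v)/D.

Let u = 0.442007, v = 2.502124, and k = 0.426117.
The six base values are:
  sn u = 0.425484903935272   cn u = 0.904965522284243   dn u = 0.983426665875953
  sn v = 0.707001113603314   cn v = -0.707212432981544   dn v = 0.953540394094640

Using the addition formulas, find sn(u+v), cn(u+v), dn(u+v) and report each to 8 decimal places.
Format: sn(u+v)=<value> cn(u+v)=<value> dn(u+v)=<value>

m = k² = 0.181575697689
D = 1 − m·sn²u·sn²v = 0.9835689154874323
sn(u+v) = (sn u·cn v·dn v + sn v·cn u·dn u)/D = 0.3422796830057267/0.9835689154874323 = 0.3479976620002285
cn(u+v) = (cn u·cn v − sn u·sn v·dn u·dn v)/D = -0.9220913350176451/0.9835689154874323 = -0.9374954011846537
dn(u+v) = (dn u·dn v − m·sn u·sn v·cn u·cn v)/D = 0.9726948346720415/0.9835689154874323 = 0.9889442614094795

sn(u+v)=0.34799766 cn(u+v)=-0.93749540 dn(u+v)=0.98894426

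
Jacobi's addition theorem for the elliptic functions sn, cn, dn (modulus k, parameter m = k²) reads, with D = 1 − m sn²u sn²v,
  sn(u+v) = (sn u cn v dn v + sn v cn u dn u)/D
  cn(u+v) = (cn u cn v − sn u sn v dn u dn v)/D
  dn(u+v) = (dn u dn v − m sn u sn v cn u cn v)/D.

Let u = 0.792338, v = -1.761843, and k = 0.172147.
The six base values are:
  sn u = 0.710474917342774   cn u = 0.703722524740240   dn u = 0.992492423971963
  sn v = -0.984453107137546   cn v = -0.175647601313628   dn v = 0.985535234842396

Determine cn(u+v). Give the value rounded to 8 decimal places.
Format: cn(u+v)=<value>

m = k² = 0.029634589609
D = 1 − m·sn²u·sn²v = 0.9855027213745896
cn(u+v) = (cn u·cn v − sn u·sn v·dn u·dn v)/D = 0.5605299233106534/0.9855027213745896 = 0.5687756219778068

cn(u+v)=0.56877562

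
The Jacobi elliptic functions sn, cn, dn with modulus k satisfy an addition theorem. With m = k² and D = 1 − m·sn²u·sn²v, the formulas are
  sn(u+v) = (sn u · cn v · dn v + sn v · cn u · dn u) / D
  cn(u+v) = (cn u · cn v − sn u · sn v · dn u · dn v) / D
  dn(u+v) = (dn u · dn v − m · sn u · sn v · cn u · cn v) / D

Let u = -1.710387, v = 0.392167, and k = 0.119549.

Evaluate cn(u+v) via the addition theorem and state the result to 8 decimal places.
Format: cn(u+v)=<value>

sn u = -0.9911714739200804, cn u = -0.132586233399608, dn u = 0.9929548210193419
sn v = 0.3820630724514526, cn v = 0.9241362500567522, dn v = 0.9989563407796824
m = k² = 0.014291963401
D = 1 − m·sn²u·sn²v = 0.9979504448353201
cn(u+v) = (cn u·cn v − sn u·sn v·dn u·dn v)/D = 0.2531018962389705/0.9979504448353201 = 0.2536217079203135

cn(u+v)=0.25362171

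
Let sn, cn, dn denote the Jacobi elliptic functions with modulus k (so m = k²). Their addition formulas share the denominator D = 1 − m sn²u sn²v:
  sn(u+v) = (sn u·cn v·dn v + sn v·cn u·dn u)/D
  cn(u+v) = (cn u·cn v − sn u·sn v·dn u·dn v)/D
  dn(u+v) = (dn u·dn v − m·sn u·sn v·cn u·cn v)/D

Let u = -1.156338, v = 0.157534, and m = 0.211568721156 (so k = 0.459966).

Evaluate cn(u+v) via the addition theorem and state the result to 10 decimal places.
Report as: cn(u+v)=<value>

sn u = -0.8977844949447653, cn u = 0.4404350129551154, dn u = 0.9107535419720999
sn v = 0.1567477815359898, cn v = 0.9876386651926633, dn v = 0.9973975058402521
m = k² = 0.211568721156
D = 1 − m·sn²u·sn²v = 0.995810150066672
cn(u+v) = (cn u·cn v − sn u·sn v·dn u·dn v)/D = 0.5628235509615083/0.995810150066672 = 0.5651916190288137

cn(u+v)=0.5651916190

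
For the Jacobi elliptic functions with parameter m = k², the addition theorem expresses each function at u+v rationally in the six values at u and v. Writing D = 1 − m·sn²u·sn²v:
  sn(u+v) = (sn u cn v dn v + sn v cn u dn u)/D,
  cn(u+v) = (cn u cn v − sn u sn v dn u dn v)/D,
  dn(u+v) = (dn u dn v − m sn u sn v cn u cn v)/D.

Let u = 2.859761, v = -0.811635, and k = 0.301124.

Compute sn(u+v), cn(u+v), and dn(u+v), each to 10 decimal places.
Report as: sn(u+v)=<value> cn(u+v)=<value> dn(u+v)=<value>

sn u = 0.3487686015649004, cn u = -0.9372088681625157, dn u = 0.9944698357668279
sn v = -0.7205293128509831, cn v = 0.6934244798984891, dn v = 0.9761785680693263
m = k² = 0.090675663376
D = 1 − m·sn²u·sn²v = 0.9942737697249431
sn(u+v) = (sn u·cn v·dn v + sn v·cn u·dn u)/D = 0.9076356161531963/0.9942737697249431 = 0.9128628792090991
cn(u+v) = (cn u·cn v − sn u·sn v·dn u·dn v)/D = -0.405928463467711/0.9942737697249431 = -0.4082662902592788
dn(u+v) = (dn u·dn v − m·sn u·sn v·cn u·cn v)/D = 0.9559714948629562/0.9942737697249431 = 0.9614771343383796

sn(u+v)=0.9128628792 cn(u+v)=-0.4082662903 dn(u+v)=0.9614771343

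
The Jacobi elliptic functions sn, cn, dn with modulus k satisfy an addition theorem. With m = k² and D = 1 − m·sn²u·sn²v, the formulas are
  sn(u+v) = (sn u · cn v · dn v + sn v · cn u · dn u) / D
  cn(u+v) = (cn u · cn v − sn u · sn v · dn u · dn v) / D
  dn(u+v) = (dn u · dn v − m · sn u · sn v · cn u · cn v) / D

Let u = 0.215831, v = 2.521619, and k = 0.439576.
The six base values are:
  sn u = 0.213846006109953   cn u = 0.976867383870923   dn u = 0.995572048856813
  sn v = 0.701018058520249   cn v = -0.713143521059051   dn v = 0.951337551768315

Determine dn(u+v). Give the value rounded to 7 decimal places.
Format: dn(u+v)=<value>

m = k² = 0.193227059776
D = 1 − m·sn²u·sn²v = 0.9956576118171692
dn(u+v) = (dn u·dn v − m·sn u·sn v·cn u·cn v)/D = 0.9673045961965124/0.9956576118171692 = 0.9715233276136866

dn(u+v)=0.9715233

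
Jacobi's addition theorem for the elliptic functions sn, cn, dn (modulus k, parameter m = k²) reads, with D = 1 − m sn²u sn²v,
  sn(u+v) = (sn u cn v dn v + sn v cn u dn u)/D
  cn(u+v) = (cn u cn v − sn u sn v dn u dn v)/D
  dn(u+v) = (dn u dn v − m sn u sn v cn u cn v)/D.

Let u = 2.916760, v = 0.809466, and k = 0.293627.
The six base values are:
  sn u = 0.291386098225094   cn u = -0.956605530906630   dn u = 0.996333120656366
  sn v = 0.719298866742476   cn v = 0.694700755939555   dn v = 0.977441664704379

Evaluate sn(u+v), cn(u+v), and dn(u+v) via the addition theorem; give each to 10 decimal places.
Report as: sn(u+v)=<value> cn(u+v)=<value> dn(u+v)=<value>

m = k² = 0.086216815129
D = 1 − m·sn²u·sn²v = 0.9962125371276154
sn(u+v) = (sn u·cn v·dn v + sn v·cn u·dn u)/D = -0.4877024027142701/0.9962125371276154 = -0.4895565800852747
cn(u+v) = (cn u·cn v − sn u·sn v·dn u·dn v)/D = -0.8686689734973664/0.9962125371276154 = -0.8719715333055374
dn(u+v) = (dn u·dn v − m·sn u·sn v·cn u·cn v)/D = 0.9858663379856541/0.9962125371276154 = 0.9896144660337316

sn(u+v)=-0.4895565801 cn(u+v)=-0.8719715333 dn(u+v)=0.9896144660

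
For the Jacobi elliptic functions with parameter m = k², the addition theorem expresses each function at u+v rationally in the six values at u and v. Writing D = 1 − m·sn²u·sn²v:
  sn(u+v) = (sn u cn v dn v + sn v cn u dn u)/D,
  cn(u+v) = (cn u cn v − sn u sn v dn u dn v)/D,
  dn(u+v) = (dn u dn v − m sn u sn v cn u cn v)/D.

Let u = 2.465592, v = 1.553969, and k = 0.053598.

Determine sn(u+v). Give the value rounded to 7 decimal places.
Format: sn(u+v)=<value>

sn(u+v)=-0.7678208

sn u = 0.6273334451664191, cn u = -0.7787507615249127, dn u = 0.9994345595703124
sn v = 0.9998392355205163, cn v = 0.01793050790550786, dn v = 0.9985630565931511
m = k² = 0.002872745604
D = 1 − m·sn²u·sn²v = 0.99886980234243
sn(u+v) = (sn u·cn v·dn v + sn v·cn u·dn u)/D = -0.766953055716206/0.99886980234243 = -0.7678208450366999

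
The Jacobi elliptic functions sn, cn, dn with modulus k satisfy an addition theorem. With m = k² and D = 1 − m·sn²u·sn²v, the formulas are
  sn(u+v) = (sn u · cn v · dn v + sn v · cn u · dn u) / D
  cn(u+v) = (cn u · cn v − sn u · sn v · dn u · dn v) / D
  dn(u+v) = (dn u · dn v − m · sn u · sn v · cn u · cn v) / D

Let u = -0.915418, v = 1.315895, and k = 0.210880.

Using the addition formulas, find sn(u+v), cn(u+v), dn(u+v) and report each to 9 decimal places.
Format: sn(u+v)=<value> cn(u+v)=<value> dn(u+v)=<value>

sn u = -0.789881623149921, cn u = 0.6132593427009867, dn u = 0.9860295919743411
sn v = 0.9646127571319233, cn v = 0.2636706824399504, dn v = 0.9790920820550515
m = k² = 0.0444703744
D = 1 − m·sn²u·sn²v = 0.9741832952415392
sn(u+v) = (sn u·cn v·dn v + sn v·cn u·dn u)/D = 0.3793793185001401/0.9741832952415392 = 0.3894332004595467
cn(u+v) = (cn u·cn v − sn u·sn v·dn u·dn v)/D = 0.8972761143717319/0.9741832952415392 = 0.9210547119361773
dn(u+v) = (dn u·dn v − m·sn u·sn v·cn u·cn v)/D = 0.9708926464886267/0.9741832952415392 = 0.9966221461926253

sn(u+v)=0.389433200 cn(u+v)=0.921054712 dn(u+v)=0.996622146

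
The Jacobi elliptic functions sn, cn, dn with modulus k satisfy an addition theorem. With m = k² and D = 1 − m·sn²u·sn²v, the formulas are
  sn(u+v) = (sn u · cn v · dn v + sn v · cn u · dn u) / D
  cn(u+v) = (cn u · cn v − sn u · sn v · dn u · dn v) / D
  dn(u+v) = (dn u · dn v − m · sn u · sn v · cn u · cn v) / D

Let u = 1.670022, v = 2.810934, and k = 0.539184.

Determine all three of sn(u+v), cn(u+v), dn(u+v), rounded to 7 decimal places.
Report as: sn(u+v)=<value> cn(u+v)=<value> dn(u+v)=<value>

sn(u+v)=-0.8508591 cn(u+v)=-0.5253939 dn(u+v)=0.8885552

sn u = 0.9994748746255447, cn u = 0.03240331761180825, dn u = 0.8423691959164411
sn v = 0.5614066352351682, cn v = -0.8275400835693258, dn v = 0.9530854195212999
m = k² = 0.290719385856
D = 1 − m·sn²u·sn²v = 0.9084680242049283
sn(u+v) = (sn u·cn v·dn v + sn v·cn u·dn u)/D = -0.7729783061422998/0.9084680242049283 = -0.8508591227729714
cn(u+v) = (cn u·cn v − sn u·sn v·dn u·dn v)/D = -0.4773035608878141/0.9084680242049283 = -0.5253939028900218
dn(u+v) = (dn u·dn v − m·sn u·sn v·cn u·cn v)/D = 0.8072240316704326/0.9084680242049283 = 0.8885552492360947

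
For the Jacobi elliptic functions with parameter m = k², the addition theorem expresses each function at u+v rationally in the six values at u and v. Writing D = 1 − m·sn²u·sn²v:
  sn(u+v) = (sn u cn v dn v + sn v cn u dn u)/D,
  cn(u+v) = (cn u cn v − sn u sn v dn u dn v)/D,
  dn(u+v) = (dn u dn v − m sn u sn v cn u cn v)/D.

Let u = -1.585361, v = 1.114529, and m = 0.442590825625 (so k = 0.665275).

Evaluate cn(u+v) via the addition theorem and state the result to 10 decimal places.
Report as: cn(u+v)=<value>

sn u = -0.9860826405838135, cn u = 0.1662559049755939, dn u = 0.7547468707232752
sn v = 0.8600047215429254, cn v = 0.5102860755731782, dn v = 0.8201562235659515
m = k² = 0.442590825625
D = 1 − m·sn²u·sn²v = 0.6817043486624535
cn(u+v) = (cn u·cn v − sn u·sn v·dn u·dn v)/D = 0.6097809595765351/0.6817043486624535 = 0.8944947480135097

cn(u+v)=0.8944947480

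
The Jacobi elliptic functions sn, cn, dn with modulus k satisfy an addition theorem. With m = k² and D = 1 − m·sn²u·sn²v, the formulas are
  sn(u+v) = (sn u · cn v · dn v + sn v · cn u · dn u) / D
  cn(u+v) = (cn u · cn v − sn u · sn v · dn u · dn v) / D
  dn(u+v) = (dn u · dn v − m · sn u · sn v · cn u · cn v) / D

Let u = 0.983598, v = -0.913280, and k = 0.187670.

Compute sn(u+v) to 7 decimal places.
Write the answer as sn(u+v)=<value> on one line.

sn u = 0.8299403420034971, cn u = 0.5578521566823223, dn u = 0.9877957328744635
sn v = -0.7891967085833233, cn v = 0.6141405011569006, dn v = 0.9889711110608593
m = k² = 0.0352200289
D = 1 − m·sn²u·sn²v = 0.9848903644374777
sn(u+v) = (sn u·cn v·dn v + sn v·cn u·dn u)/D = 0.06919645786573939/0.9848903644374777 = 0.07025803111116951

sn(u+v)=0.0702580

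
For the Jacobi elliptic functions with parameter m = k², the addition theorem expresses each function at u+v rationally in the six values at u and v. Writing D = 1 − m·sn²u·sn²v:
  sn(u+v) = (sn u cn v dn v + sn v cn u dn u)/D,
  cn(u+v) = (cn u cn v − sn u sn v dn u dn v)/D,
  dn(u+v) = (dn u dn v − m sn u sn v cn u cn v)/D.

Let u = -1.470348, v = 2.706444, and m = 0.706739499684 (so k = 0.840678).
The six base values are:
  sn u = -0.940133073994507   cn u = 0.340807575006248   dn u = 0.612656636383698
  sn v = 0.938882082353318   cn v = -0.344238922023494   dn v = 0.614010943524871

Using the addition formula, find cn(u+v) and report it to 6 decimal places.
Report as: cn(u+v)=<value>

cn(u+v)=0.477832

m = k² = 0.706739499684
D = 1 − m·sn²u·sn²v = 0.449369669839383
cn(u+v) = (cn u·cn v − sn u·sn v·dn u·dn v)/D = 0.2147232381921396/0.449369669839383 = 0.4778320670126392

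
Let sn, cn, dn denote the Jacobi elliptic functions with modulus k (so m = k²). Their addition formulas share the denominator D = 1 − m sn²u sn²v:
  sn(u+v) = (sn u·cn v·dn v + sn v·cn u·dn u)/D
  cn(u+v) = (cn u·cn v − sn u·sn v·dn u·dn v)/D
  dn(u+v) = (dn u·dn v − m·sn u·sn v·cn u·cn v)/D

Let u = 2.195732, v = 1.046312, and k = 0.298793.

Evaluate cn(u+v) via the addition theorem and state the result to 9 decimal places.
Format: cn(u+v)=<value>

sn u = 0.8452031208147555, cn u = -0.5344452119394446, dn u = 0.9675862527021154
sn v = 0.8586587290967579, cn v = 0.5125477411382675, dn v = 0.9665279828341947
m = k² = 0.089277256849
D = 1 − m·sn²u·sn²v = 0.9529776640341212
cn(u+v) = (cn u·cn v − sn u·sn v·dn u·dn v)/D = -0.9526411159107619/0.9529776640341212 = -0.9996468457382993

cn(u+v)=-0.999646846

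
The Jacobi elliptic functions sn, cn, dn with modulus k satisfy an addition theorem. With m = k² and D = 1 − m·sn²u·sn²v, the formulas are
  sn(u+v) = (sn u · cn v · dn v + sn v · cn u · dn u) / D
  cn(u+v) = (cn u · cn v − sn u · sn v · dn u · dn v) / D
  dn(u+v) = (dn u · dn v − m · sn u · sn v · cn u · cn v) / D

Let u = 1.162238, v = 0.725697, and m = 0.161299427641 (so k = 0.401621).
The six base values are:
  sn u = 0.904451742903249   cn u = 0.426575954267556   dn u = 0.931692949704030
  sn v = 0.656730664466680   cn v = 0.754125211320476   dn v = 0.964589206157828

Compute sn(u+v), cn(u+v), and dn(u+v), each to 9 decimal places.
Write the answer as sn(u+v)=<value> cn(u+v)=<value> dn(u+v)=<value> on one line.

m = k² = 0.161299427641
D = 1 − m·sn²u·sn²v = 0.9430913587493091
sn(u+v) = (sn u·cn v·dn v + sn v·cn u·dn u)/D = 0.9189268229431173/0.9430913587493091 = 0.9743773118245534
cn(u+v) = (cn u·cn v − sn u·sn v·dn u·dn v)/D = -0.2121197893250104/0.9430913587493091 = -0.2249196616606851
dn(u+v) = (dn u·dn v − m·sn u·sn v·cn u·cn v)/D = 0.8678800601794777/0.9430913587493091 = 0.9202502516091616

sn(u+v)=0.974377312 cn(u+v)=-0.224919662 dn(u+v)=0.920250252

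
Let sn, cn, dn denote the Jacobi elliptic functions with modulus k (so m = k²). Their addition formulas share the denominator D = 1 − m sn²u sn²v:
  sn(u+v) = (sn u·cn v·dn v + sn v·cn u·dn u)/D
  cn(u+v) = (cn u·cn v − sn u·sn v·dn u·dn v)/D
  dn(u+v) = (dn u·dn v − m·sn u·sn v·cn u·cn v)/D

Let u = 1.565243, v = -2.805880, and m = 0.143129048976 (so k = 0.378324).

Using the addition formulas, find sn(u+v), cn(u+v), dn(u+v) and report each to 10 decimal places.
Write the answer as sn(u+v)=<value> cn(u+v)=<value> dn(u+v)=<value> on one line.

sn(u+v)=-0.9346238478 cn(u+v)=0.3556378258 dn(u+v)=0.9354002697

sn u = 0.9980889502588828, cn u = 0.06179358681223681, dn u = 0.9259684021416679
sn v = -0.4403514380016749, cn v = -0.8978254903097021, dn v = 0.9860253209588731
m = k² = 0.143129048976
D = 1 − m·sn²u·sn²v = 0.9723519110140385
sn(u+v) = (sn u·cn v·dn v + sn v·cn u·dn u)/D = -0.9087832844697801/0.9723519110140385 = -0.9346238477816489
cn(u+v) = (cn u·cn v − sn u·sn v·dn u·dn v)/D = 0.3458051195702159/0.9723519110140385 = 0.3556378258254107
dn(u+v) = (dn u·dn v − m·sn u·sn v·cn u·cn v)/D = 0.9095382398012074/0.9723519110140385 = 0.9354002696952336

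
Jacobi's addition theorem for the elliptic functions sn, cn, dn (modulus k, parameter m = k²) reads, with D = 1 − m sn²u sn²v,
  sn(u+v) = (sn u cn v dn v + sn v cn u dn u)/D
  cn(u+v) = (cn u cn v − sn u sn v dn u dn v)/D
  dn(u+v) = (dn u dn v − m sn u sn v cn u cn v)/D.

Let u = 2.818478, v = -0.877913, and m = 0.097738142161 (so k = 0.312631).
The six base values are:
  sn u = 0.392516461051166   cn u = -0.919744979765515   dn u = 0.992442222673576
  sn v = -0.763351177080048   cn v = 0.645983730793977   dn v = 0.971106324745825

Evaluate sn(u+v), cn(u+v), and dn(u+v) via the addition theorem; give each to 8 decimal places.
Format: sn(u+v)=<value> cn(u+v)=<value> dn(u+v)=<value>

sn(u+v)=0.95136303 cn(u+v)=-0.30807205 dn(u+v)=0.95474501

m = k² = 0.097738142161
D = 1 − m·sn²u·sn²v = 0.9912253745401289
sn(u+v) = (sn u·cn v·dn v + sn v·cn u·dn u)/D = 0.9430151743703159/0.9912253745401289 = 0.95136302862285
cn(u+v) = (cn u·cn v − sn u·sn v·dn u·dn v)/D = -0.3053688327900239/0.9912253745401289 = -0.3080720496402721
dn(u+v) = (dn u·dn v − m·sn u·sn v·cn u·cn v)/D = 0.9463674766055431/0.9912253745401289 = 0.9547450064467959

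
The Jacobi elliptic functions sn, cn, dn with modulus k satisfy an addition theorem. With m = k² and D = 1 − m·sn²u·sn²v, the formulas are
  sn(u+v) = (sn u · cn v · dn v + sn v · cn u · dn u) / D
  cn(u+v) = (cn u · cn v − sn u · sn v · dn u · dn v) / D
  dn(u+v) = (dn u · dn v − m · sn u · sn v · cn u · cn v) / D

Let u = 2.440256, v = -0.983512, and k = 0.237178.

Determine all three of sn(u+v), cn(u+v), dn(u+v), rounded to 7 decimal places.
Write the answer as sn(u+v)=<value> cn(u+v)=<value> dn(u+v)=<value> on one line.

sn u = 0.6768552535351528, cn u = -0.7361161360558971, dn u = 0.987030119846414
sn v = -0.8283595942519634, cn v = 0.5601967356301914, dn v = 0.9805101024381484
m = k² = 0.056253403684
D = 1 − m·sn²u·sn²v = 0.9823160928168577
sn(u+v) = (sn u·cn v·dn v + sn v·cn u·dn u)/D = 0.9736423127694318/0.9823160928168577 = 0.991170072331246
cn(u+v) = (cn u·cn v − sn u·sn v·dn u·dn v)/D = 0.1302518828730294/0.9823160928168577 = 0.1325967107995995
dn(u+v) = (dn u·dn v − m·sn u·sn v·cn u·cn v)/D = 0.9547868039339863/0.9823160928168577 = 0.9719751217717208

sn(u+v)=0.9911701 cn(u+v)=0.1325967 dn(u+v)=0.9719751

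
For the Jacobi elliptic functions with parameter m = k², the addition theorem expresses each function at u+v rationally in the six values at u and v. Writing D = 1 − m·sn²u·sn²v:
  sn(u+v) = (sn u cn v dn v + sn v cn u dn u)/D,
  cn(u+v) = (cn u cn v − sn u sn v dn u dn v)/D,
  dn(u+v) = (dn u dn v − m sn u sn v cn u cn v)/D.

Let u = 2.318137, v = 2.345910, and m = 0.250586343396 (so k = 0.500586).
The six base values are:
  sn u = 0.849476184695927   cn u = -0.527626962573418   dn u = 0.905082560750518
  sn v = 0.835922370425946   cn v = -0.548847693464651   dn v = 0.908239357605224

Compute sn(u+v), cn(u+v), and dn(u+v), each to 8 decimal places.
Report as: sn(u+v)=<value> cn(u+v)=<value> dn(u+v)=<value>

m = k² = 0.250586343396
D = 1 − m·sn²u·sn²v = 0.8736452101201608
sn(u+v) = (sn u·cn v·dn v + sn v·cn u·dn u)/D = -0.8226425538257569/0.8736452101201608 = -0.9416208596995696
cn(u+v) = (cn u·cn v − sn u·sn v·dn u·dn v)/D = -0.294134632100568/0.8736452101201608 = -0.3366751499274092
dn(u+v) = (dn u·dn v − m·sn u·sn v·cn u·cn v)/D = 0.7705024061238/0.8736452101201608 = 0.8819397132822664

sn(u+v)=-0.94162086 cn(u+v)=-0.33667515 dn(u+v)=0.88193971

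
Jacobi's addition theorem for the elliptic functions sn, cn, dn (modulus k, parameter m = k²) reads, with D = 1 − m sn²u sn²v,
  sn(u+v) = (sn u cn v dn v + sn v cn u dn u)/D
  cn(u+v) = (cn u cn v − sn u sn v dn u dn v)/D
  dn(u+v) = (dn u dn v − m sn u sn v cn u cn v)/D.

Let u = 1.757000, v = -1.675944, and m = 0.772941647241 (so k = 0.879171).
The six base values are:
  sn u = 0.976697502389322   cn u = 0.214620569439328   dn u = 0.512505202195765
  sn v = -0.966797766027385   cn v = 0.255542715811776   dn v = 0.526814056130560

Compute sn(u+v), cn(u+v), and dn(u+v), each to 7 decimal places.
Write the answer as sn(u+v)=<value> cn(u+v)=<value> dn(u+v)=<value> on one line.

m = k² = 0.772941647241
D = 1 − m·sn²u·sn²v = 0.3108113143272468
sn(u+v) = (sn u·cn v·dn v + sn v·cn u·dn u)/D = 0.02514432441424636/0.3108113143272468 = 0.08089899966695685
cn(u+v) = (cn u·cn v − sn u·sn v·dn u·dn v)/D = 0.3097925694131183/0.3108113143272468 = 0.9967223042818324
dn(u+v) = (dn u·dn v − m·sn u·sn v·cn u·cn v)/D = 0.31002417771323/0.3108113143272468 = 0.9974674776054389

sn(u+v)=0.0808990 cn(u+v)=0.9967223 dn(u+v)=0.9974675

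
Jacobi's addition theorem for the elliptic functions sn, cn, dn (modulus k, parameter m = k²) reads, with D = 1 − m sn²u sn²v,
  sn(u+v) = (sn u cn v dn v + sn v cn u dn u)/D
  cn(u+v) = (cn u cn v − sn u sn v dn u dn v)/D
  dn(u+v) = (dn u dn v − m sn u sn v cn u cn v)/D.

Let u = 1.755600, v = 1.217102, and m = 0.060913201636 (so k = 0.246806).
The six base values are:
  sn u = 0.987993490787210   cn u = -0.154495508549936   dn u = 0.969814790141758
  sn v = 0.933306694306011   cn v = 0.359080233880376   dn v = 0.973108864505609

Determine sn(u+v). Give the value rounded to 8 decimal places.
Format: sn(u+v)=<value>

m = k² = 0.060913201636
D = 1 − m·sn²u·sn²v = 0.9482073234264756
sn(u+v) = (sn u·cn v·dn v + sn v·cn u·dn u)/D = 0.2053895584017784/0.9482073234264756 = 0.2166082810450941

sn(u+v)=0.21660828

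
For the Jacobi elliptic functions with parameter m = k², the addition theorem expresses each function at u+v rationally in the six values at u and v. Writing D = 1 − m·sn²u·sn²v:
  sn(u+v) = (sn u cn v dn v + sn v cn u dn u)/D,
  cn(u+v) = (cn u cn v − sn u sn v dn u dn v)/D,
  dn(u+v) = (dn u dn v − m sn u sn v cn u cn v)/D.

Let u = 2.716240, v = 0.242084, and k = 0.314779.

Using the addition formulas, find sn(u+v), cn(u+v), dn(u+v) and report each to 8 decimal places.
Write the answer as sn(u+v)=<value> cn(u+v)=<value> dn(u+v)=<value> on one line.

sn u = 0.4844926283817513, cn u = -0.8747953435196956, dn u = 0.9883022199146105
sn v = 0.2395016232584764, cn v = 0.9708959637657141, dn v = 0.9971541182867855
m = k² = 0.099085818841
D = 1 − m·sn²u·sn²v = 0.9986658558003167
sn(u+v) = (sn u·cn v·dn v + sn v·cn u·dn u)/D = 0.261989212046423/0.9986658558003167 = 0.262339210382304
cn(u+v) = (cn u·cn v − sn u·sn v·dn u·dn v)/D = -0.9636883024674904/0.9986658558003167 = -0.9649757192261312
dn(u+v) = (dn u·dn v − m·sn u·sn v·cn u·cn v)/D = 0.9952549445756749/0.9986658558003167 = 0.9965845320486017

sn(u+v)=0.26233921 cn(u+v)=-0.96497572 dn(u+v)=0.99658453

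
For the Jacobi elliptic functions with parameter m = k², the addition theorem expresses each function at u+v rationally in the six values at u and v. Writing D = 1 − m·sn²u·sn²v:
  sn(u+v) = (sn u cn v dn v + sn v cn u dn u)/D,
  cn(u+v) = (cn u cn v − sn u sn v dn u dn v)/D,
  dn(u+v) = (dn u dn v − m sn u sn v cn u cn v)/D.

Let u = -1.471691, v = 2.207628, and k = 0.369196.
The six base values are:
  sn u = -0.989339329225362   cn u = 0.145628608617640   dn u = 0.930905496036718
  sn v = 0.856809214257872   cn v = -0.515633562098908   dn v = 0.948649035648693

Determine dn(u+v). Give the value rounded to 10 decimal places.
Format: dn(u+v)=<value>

m = k² = 0.136305686416
D = 1 − m·sn²u·sn²v = 0.9020571406538501
dn(u+v) = (dn u·dn v − m·sn u·sn v·cn u·cn v)/D = 0.8744263671461527/0.9020571406538501 = 0.9693691538346791

dn(u+v)=0.9693691538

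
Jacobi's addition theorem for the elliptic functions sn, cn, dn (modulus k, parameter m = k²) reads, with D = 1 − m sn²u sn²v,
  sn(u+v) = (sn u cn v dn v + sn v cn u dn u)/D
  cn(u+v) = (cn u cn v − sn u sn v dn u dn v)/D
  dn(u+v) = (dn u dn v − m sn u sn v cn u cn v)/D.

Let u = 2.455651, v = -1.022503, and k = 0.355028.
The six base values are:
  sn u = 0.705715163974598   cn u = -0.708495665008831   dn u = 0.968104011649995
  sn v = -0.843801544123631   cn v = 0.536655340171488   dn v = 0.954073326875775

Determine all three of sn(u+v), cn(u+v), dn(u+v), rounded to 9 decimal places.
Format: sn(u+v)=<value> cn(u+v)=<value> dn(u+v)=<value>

sn(u+v)=0.984077492 cn(u+v)=0.177739952 dn(u+v)=0.936982959

m = k² = 0.126044880784
D = 1 − m·sn²u·sn²v = 0.9553044030356357
sn(u+v) = (sn u·cn v·dn v + sn v·cn u·dn u)/D = 0.9400935606838529/0.9553044030356357 = 0.9840774916315177
cn(u+v) = (cn u·cn v − sn u·sn v·dn u·dn v)/D = 0.1697957585454577/0.9553044030356357 = 0.1777399517953691
dn(u+v) = (dn u·dn v − m·sn u·sn v·cn u·cn v)/D = 0.8951039460007579/0.9553044030356357 = 0.9369829586846025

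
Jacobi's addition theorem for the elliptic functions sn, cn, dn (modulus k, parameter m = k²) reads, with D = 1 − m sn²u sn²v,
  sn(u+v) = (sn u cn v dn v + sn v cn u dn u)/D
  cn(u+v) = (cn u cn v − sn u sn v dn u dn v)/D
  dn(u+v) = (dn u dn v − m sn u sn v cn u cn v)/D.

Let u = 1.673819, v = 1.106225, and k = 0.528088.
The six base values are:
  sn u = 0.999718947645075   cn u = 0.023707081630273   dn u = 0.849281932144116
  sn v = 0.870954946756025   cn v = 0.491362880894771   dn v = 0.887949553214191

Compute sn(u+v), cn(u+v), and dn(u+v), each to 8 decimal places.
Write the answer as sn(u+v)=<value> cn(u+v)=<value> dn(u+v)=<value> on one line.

sn(u+v)=0.57536646 cn(u+v)=-0.81789574 dn(u+v)=0.95272176

m = k² = 0.278876935744
D = 1 − m·sn²u·sn²v = 0.7885733031162247
sn(u+v) = (sn u·cn v·dn v + sn v·cn u·dn u)/D = 0.4537186293768956/0.7885733031162247 = 0.5753664593816763
cn(u+v) = (cn u·cn v − sn u·sn v·dn u·dn v)/D = -0.6449707433240553/0.7885733031162247 = -0.8178957374987315
dn(u+v) = (dn u·dn v − m·sn u·sn v·cn u·cn v)/D = 0.7512909440176787/0.7885733031162247 = 0.9527217584576901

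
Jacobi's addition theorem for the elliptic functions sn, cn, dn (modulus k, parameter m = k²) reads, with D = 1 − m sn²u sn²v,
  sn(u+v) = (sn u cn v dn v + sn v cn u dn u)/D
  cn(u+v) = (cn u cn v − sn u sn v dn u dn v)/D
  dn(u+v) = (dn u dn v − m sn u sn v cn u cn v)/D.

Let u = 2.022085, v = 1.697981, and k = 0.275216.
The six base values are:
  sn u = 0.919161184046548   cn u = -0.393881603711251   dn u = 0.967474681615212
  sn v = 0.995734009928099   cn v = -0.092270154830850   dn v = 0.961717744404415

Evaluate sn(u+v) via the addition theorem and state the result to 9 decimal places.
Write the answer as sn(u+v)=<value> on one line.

sn(u+v)=-0.492240879

m = k² = 0.075743846656
D = 1 − m·sn²u·sn²v = 0.9365520797743345
sn(u+v) = (sn u·cn v·dn v + sn v·cn u·dn u)/D = -0.4610092191090839/0.9365520797743345 = -0.4922408791406087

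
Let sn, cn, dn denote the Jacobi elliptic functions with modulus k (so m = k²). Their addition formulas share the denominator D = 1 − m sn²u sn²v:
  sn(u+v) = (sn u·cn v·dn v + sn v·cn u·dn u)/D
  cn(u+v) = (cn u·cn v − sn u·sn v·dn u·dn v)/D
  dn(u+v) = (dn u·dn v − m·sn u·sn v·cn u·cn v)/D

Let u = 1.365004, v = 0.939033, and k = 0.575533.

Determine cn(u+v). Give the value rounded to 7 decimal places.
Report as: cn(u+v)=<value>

cn(u+v)=-0.4576820

sn u = 0.9544931975687129, cn u = 0.2982326873349969, dn u = 0.8355973914815664
sn v = 0.7839064989400288, cn v = 0.6208788939234339, dn v = 0.8924410298823734
m = k² = 0.331238234089
D = 1 − m·sn²u·sn²v = 0.8145551974736317
cn(u+v) = (cn u·cn v − sn u·sn v·dn u·dn v)/D = -0.3728072904892524/0.8145551974736317 = -0.4576820473867527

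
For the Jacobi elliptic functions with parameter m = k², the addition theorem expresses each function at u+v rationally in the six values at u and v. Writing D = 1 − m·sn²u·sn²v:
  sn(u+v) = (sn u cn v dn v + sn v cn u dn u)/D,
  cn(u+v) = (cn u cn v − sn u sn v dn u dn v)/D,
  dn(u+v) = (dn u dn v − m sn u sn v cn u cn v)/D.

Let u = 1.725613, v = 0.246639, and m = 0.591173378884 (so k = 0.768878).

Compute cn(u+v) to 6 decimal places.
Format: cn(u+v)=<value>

sn u = 0.9905218943509227, cn u = 0.1373549300588064, dn u = 0.6480585782496281
sn v = 0.2427320296709465, cn v = 0.9700933778620606, dn v = 0.9824300236274992
m = k² = 0.591173378884
D = 1 − m·sn²u·sn²v = 0.96582589078705
cn(u+v) = (cn u·cn v − sn u·sn v·dn u·dn v)/D = -0.01982887490156497/0.96582589078705 = -0.02053048597134464

cn(u+v)=-0.020530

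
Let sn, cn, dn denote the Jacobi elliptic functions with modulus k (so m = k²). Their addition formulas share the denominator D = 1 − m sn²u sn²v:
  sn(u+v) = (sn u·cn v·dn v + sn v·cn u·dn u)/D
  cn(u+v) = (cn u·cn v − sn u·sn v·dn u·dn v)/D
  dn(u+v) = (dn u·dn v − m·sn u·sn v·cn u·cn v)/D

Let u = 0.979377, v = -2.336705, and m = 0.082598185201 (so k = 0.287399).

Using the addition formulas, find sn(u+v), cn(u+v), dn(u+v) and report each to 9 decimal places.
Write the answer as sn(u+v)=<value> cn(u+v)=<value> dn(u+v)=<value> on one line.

sn u = 0.8241631377333982, cn u = 0.5663524718772222, dn u = 0.9715428996206413
sn v = -0.7611664902383144, cn v = -0.6485565311815817, dn v = 0.9757790343474034
m = k² = 0.082598185201
D = 1 − m·sn²u·sn²v = 0.9674945488239581
sn(u+v) = (sn u·cn v·dn v + sn v·cn u·dn u)/D = -0.9403908765943136/0.9674945488239581 = -0.9719857106558477
cn(u+v) = (cn u·cn v − sn u·sn v·dn u·dn v)/D = 0.2273998707612928/0.9674945488239581 = 0.2350399503932189
dn(u+v) = (dn u·dn v − m·sn u·sn v·cn u·cn v)/D = 0.9289785981548611/0.9674945488239581 = 0.9601900075655049

sn(u+v)=-0.971985711 cn(u+v)=0.235039950 dn(u+v)=0.960190008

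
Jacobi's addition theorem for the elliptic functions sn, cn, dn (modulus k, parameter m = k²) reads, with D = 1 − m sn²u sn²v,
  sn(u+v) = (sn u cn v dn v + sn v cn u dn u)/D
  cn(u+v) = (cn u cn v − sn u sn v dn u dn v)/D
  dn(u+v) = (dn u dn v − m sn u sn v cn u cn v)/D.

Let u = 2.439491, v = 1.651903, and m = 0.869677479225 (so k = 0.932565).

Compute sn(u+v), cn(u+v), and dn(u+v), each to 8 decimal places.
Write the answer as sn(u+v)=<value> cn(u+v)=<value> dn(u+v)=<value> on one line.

sn(u+v)=0.68079949 cn(u+v)=-0.73246983 dn(u+v)=0.77260272

sn u = 0.9999859286645438, cn u = 0.00530494796485546, dn u = 0.3610360032599233
sn v = 0.9502079733309401, cn v = 0.3116164427919481, dn v = 0.4634354161166178
m = k² = 0.869677479225
D = 1 − m·sn²u·sn²v = 0.2147944831580684
sn(u+v) = (sn u·cn v·dn v + sn v·cn u·dn u)/D = 0.1462319754116574/0.2147944831580684 = 0.6807994938307821
cn(u+v) = (cn u·cn v − sn u·sn v·dn u·dn v)/D = -0.1573304781736398/0.2147944831580684 = -0.7324698281838992
dn(u+v) = (dn u·dn v − m·sn u·sn v·cn u·cn v)/D = 0.1659508025329703/0.2147944831580684 = 0.7726027228122345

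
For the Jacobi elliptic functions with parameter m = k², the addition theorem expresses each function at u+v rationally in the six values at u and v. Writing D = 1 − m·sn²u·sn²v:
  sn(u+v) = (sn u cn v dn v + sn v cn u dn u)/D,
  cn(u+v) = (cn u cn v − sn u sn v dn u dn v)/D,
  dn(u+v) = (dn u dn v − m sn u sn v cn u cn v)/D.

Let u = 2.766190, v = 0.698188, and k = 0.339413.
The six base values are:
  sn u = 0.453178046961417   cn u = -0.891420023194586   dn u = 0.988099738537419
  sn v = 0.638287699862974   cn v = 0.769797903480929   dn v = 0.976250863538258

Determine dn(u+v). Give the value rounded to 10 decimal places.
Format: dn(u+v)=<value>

dn(u+v)=0.9971108676

m = k² = 0.115201184569
D = 1 − m·sn²u·sn²v = 0.9903610967184593
dn(u+v) = (dn u·dn v − m·sn u·sn v·cn u·cn v)/D = 0.987499812364968/0.9903610967184593 = 0.9971108675785306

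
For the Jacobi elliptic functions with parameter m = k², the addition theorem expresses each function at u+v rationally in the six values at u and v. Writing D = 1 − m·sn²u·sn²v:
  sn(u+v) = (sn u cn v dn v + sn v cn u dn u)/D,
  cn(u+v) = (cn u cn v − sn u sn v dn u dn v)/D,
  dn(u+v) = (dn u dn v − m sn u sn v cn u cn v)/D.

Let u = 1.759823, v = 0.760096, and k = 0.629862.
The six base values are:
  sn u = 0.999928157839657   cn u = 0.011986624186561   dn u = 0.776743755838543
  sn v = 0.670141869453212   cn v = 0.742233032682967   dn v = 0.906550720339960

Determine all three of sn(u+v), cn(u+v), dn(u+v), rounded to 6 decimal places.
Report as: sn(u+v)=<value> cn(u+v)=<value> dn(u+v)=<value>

sn(u+v)=0.826252 cn(u+v)=-0.563301 dn(u+v)=0.853908

m = k² = 0.396726139044
D = 1 − m·sn²u·sn²v = 0.821859807260048
sn(u+v) = (sn u·cn v·dn v + sn v·cn u·dn u)/D = 0.679062929527824/0.821859807260048 = 0.8262515377065506
cn(u+v) = (cn u·cn v − sn u·sn v·dn u·dn v)/D = -0.4629547283813103/0.821859807260048 = -0.5633013371522924
dn(u+v) = (dn u·dn v − m·sn u·sn v·cn u·cn v)/D = 0.7017924349881003/0.821859807260048 = 0.8539077209868267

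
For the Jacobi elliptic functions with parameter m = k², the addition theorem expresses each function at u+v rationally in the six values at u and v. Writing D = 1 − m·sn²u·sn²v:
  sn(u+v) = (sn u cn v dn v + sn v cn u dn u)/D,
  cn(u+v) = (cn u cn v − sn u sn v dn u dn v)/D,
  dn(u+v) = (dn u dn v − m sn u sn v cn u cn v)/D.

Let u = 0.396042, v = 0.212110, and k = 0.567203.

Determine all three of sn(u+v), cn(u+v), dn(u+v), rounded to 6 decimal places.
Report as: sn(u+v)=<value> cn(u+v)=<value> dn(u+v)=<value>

sn(u+v)=0.562164 cn(u+v)=0.827026 dn(u+v)=0.947802

sn u = 0.382796264995936, cn u = 0.9238327876326761, dn u = 0.9761442108674524
sn v = 0.2100276543335826, cn v = 0.9776954456348527, dn v = 0.9928788669406305
m = k² = 0.321719243209
D = 1 − m·sn²u·sn²v = 0.9979204690626103
sn(u+v) = (sn u·cn v·dn v + sn v·cn u·dn u)/D = 0.5609947069806688/0.9979204690626103 = 0.5621637438779418
cn(u+v) = (cn u·cn v − sn u·sn v·dn u·dn v)/D = 0.8253061258186648/0.9979204690626103 = 0.827025951871606
dn(u+v) = (dn u·dn v − m·sn u·sn v·cn u·cn v)/D = 0.9458305192998341/0.9979204690626103 = 0.9478015018454261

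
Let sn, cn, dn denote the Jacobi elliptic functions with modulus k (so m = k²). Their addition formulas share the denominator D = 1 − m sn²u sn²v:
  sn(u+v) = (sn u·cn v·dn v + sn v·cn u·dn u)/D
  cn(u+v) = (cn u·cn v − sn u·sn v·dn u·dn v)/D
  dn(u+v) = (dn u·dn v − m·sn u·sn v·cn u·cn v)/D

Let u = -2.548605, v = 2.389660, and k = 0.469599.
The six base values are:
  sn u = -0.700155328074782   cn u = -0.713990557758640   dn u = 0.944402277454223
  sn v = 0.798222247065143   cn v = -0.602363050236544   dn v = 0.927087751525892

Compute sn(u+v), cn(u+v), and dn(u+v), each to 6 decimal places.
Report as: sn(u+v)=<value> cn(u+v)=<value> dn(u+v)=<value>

m = k² = 0.220523220801
D = 1 − m·sn²u·sn²v = 0.9311203742969233
sn(u+v) = (sn u·cn v·dn v + sn v·cn u·dn u)/D = -0.1472395923446229/0.9311203742969233 = -0.1581316405580766
cn(u+v) = (cn u·cn v − sn u·sn v·dn u·dn v)/D = 0.9194050543025266/0.9311203742969233 = 0.9874180392591637
dn(u+v) = (dn u·dn v − m·sn u·sn v·cn u·cn v)/D = 0.9285495780005119/0.9311203742969233 = 0.9972390290585656

sn(u+v)=-0.158132 cn(u+v)=0.987418 dn(u+v)=0.997239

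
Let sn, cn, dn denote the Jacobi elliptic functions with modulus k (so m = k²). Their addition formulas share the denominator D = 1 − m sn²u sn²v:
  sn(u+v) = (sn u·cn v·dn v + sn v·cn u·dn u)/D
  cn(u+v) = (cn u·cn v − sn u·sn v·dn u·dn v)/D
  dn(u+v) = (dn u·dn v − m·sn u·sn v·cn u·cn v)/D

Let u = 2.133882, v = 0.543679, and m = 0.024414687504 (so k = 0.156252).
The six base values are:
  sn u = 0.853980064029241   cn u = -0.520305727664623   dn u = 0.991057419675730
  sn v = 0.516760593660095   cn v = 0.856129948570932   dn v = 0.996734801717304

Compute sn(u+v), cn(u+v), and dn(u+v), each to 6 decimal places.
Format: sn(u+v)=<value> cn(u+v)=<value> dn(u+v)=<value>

m = k² = 0.024414687504
D = 1 − m·sn²u·sn²v = 0.9952452749140552
sn(u+v) = (sn u·cn v·dn v + sn v·cn u·dn u)/D = 0.4622615894880354/0.9952452749140552 = 0.4644700167282424
cn(u+v) = (cn u·cn v − sn u·sn v·dn u·dn v)/D = -0.8813781141614241/0.9952452749140552 = -0.8855888456617248
dn(u+v) = (dn u·dn v − m·sn u·sn v·cn u·cn v)/D = 0.9926208167101961/0.9952452749140552 = 0.9973630036032216

sn(u+v)=0.464470 cn(u+v)=-0.885589 dn(u+v)=0.997363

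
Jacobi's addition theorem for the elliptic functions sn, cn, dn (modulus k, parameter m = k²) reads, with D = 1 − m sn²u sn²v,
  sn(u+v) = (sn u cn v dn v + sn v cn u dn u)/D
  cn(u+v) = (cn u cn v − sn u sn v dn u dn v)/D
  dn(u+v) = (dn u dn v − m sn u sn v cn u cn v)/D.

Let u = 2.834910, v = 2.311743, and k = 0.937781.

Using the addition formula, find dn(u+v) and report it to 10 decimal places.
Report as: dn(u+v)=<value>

dn(u+v)=0.9880487106

sn u = 0.9926041787305348, cn u = -0.1213958169241449, dn u = 0.3654134018341211
sn v = 0.9980576421619248, cn v = 0.06229721440144229, dn v = 0.3521076910654493
m = k² = 0.879433203961
D = 1 − m·sn²u·sn²v = 0.1368896866741863
dn(u+v) = (dn u·dn v − m·sn u·sn v·cn u·cn v)/D = 0.1352536784174489/0.1368896866741863 = 0.9880487106334658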